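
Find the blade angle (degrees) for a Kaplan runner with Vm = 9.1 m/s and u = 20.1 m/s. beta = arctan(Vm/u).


beta = arctan(9.1 / 20.1) = 24.3580 degrees


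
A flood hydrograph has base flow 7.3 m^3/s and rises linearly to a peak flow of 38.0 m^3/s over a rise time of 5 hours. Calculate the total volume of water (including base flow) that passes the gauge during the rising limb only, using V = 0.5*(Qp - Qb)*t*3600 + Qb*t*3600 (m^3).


V = 0.5*(38.0 - 7.3)*5*3600 + 7.3*5*3600 = 407700.0000 m^3


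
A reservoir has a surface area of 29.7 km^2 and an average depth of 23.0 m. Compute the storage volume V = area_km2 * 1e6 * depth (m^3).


V = 29.7 * 1e6 * 23.0 = 6.8310e+08 m^3


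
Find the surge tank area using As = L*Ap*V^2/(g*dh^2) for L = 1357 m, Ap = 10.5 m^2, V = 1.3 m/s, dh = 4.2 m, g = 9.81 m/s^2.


As = 1357 * 10.5 * 1.3^2 / (9.81 * 4.2^2) = 139.1516 m^2


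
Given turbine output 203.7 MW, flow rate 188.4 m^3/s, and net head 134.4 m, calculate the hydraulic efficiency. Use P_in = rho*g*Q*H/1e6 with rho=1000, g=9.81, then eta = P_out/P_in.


P_in = 1000 * 9.81 * 188.4 * 134.4 / 1e6 = 248.3986 MW
eta = 203.7 / 248.3986 = 0.8201


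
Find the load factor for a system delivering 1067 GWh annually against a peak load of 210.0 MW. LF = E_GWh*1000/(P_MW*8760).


LF = 1067 * 1000 / (210.0 * 8760) = 0.5800


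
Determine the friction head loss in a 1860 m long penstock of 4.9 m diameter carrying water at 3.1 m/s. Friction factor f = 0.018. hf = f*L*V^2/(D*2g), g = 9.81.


hf = 0.018 * 1860 * 3.1^2 / (4.9 * 2 * 9.81) = 3.3467 m


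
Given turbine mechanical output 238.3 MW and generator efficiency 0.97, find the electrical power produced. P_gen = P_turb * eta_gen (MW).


P_gen = 238.3 * 0.97 = 231.1510 MW


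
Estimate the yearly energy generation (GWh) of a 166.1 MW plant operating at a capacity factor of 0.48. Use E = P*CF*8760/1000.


E = 166.1 * 0.48 * 8760 / 1000 = 698.4173 GWh


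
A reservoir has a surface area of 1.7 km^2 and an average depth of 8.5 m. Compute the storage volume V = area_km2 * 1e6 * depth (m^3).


V = 1.7 * 1e6 * 8.5 = 1.4450e+07 m^3


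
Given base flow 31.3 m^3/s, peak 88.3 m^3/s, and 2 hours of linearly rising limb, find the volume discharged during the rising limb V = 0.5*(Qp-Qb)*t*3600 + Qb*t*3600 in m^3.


V = 0.5*(88.3 - 31.3)*2*3600 + 31.3*2*3600 = 430560.0000 m^3


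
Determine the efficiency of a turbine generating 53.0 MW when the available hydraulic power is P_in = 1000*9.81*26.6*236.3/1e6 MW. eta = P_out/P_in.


P_in = 1000 * 9.81 * 26.6 * 236.3 / 1e6 = 61.6615 MW
eta = 53.0 / 61.6615 = 0.8595


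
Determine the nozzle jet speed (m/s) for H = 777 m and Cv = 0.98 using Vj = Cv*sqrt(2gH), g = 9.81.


Vj = 0.98 * sqrt(2*9.81*777) = 121.0002 m/s


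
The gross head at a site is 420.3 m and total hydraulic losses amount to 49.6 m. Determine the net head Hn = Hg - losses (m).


Hn = 420.3 - 49.6 = 370.7000 m


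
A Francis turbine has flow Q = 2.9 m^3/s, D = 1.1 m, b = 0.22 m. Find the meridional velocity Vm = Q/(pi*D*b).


Vm = 2.9 / (pi * 1.1 * 0.22) = 3.8145 m/s


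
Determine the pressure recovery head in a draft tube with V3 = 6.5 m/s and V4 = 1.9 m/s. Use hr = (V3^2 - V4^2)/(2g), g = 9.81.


hr = (6.5^2 - 1.9^2) / (2*9.81) = 1.9694 m


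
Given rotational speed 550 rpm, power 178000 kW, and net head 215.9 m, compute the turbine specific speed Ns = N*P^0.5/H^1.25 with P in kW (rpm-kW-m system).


Ns = 550 * 178000^0.5 / 215.9^1.25 = 280.3864


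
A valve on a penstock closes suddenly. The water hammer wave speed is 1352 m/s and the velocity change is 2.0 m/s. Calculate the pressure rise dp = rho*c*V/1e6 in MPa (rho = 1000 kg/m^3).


dp = 1000 * 1352 * 2.0 / 1e6 = 2.7040 MPa


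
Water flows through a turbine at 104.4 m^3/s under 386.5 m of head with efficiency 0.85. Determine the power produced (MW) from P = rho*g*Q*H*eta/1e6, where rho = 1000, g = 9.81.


P = 1000 * 9.81 * 104.4 * 386.5 * 0.85 / 1e6 = 336.4635 MW


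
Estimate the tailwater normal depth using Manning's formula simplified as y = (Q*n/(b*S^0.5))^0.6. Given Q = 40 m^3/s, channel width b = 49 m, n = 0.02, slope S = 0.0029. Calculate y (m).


y = (40 * 0.02 / (49 * 0.0029^0.5))^0.6 = 0.4887 m


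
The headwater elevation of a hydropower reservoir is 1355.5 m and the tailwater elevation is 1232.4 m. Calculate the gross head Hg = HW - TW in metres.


Hg = 1355.5 - 1232.4 = 123.1000 m


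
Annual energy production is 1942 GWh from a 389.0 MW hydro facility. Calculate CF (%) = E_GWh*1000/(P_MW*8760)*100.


CF = 1942 * 1000 / (389.0 * 8760) * 100 = 56.9896 %


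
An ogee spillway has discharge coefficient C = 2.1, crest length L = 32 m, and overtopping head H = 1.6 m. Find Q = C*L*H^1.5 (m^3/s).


Q = 2.1 * 32 * 1.6^1.5 = 136.0032 m^3/s


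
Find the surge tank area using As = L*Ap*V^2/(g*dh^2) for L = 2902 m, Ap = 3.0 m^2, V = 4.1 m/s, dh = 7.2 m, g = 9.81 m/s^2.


As = 2902 * 3.0 * 4.1^2 / (9.81 * 7.2^2) = 287.7745 m^2


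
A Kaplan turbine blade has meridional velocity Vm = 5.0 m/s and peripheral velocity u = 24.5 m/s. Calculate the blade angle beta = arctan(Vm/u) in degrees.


beta = arctan(5.0 / 24.5) = 11.5346 degrees


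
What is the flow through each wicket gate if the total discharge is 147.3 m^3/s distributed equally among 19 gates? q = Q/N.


q = 147.3 / 19 = 7.7526 m^3/s


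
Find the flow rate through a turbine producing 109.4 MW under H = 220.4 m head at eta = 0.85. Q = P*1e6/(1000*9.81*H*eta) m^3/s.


Q = 109.4 * 1e6 / (1000 * 9.81 * 220.4 * 0.85) = 59.5275 m^3/s


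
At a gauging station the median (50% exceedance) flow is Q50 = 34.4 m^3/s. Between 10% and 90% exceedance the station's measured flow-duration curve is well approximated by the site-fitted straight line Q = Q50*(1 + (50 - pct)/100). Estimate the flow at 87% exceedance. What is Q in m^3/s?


Q = 34.4 * (1 + (50 - 87)/100) = 21.6720 m^3/s


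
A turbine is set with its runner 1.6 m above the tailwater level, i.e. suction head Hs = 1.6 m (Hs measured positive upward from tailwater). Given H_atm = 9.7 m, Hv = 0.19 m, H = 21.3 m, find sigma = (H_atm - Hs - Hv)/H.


sigma = (9.7 - 1.6 - 0.19) / 21.3 = 0.3714


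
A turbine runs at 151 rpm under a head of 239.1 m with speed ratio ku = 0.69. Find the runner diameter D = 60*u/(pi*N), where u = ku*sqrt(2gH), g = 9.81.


u = 0.69 * sqrt(2*9.81*239.1) = 47.2594 m/s
D = 60 * 47.2594 / (pi * 151) = 5.9774 m


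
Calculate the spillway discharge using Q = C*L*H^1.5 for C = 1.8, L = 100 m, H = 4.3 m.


Q = 1.8 * 100 * 4.3^1.5 = 1605.0006 m^3/s


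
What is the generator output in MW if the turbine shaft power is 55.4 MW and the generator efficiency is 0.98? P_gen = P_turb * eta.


P_gen = 55.4 * 0.98 = 54.2920 MW


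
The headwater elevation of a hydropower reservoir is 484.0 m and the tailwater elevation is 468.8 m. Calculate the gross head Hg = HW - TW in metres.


Hg = 484.0 - 468.8 = 15.2000 m


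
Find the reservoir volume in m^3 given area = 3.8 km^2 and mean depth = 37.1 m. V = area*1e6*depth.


V = 3.8 * 1e6 * 37.1 = 1.4098e+08 m^3


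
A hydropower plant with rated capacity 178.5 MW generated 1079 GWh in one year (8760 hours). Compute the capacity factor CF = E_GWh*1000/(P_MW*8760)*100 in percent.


CF = 1079 * 1000 / (178.5 * 8760) * 100 = 69.0048 %


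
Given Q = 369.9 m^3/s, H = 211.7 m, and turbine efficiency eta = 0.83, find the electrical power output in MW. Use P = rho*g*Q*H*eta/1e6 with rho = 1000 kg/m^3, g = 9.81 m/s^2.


P = 1000 * 9.81 * 369.9 * 211.7 * 0.83 / 1e6 = 637.6058 MW


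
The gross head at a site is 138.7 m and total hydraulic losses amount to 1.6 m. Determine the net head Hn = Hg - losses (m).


Hn = 138.7 - 1.6 = 137.1000 m


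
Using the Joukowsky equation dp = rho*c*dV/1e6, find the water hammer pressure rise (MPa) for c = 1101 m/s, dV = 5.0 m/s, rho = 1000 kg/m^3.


dp = 1000 * 1101 * 5.0 / 1e6 = 5.5050 MPa


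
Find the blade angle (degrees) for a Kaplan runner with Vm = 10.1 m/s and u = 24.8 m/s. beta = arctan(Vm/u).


beta = arctan(10.1 / 24.8) = 22.1590 degrees


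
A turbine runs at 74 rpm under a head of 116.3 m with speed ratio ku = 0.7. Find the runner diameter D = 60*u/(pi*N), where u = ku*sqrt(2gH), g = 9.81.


u = 0.7 * sqrt(2*9.81*116.3) = 33.4378 m/s
D = 60 * 33.4378 / (pi * 74) = 8.6299 m


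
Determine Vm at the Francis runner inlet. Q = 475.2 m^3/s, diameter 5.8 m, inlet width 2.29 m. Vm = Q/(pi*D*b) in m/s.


Vm = 475.2 / (pi * 5.8 * 2.29) = 11.3884 m/s


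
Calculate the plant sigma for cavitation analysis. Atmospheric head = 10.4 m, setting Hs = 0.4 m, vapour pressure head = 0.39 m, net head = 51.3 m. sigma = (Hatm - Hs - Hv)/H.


sigma = (10.4 - 0.4 - 0.39) / 51.3 = 0.1873


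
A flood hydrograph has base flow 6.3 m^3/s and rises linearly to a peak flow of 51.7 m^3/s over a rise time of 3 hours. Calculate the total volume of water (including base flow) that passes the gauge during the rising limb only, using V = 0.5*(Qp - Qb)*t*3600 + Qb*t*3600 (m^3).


V = 0.5*(51.7 - 6.3)*3*3600 + 6.3*3*3600 = 313200.0000 m^3


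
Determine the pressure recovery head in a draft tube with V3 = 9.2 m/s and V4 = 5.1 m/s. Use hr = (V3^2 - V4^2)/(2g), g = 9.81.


hr = (9.2^2 - 5.1^2) / (2*9.81) = 2.9883 m


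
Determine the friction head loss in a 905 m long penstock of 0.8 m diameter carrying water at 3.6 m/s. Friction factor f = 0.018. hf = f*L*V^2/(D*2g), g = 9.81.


hf = 0.018 * 905 * 3.6^2 / (0.8 * 2 * 9.81) = 13.4505 m


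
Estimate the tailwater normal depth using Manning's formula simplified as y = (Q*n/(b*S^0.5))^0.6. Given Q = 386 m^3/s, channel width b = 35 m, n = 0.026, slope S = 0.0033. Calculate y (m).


y = (386 * 0.026 / (35 * 0.0033^0.5))^0.6 = 2.6239 m


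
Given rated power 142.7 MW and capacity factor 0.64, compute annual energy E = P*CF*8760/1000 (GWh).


E = 142.7 * 0.64 * 8760 / 1000 = 800.0333 GWh


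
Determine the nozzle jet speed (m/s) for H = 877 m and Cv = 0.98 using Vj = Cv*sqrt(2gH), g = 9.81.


Vj = 0.98 * sqrt(2*9.81*877) = 128.5510 m/s


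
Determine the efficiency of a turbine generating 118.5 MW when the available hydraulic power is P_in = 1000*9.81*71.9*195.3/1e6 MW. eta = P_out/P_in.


P_in = 1000 * 9.81 * 71.9 * 195.3 / 1e6 = 137.7527 MW
eta = 118.5 / 137.7527 = 0.8602


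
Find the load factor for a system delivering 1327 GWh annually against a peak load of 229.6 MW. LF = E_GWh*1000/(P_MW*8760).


LF = 1327 * 1000 / (229.6 * 8760) = 0.6598


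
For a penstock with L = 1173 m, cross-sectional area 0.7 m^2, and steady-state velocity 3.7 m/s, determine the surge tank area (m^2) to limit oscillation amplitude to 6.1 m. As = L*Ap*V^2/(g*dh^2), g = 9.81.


As = 1173 * 0.7 * 3.7^2 / (9.81 * 6.1^2) = 30.7943 m^2


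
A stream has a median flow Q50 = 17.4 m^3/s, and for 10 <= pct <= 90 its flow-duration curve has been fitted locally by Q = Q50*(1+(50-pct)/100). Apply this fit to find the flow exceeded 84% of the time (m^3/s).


Q = 17.4 * (1 + (50 - 84)/100) = 11.4840 m^3/s


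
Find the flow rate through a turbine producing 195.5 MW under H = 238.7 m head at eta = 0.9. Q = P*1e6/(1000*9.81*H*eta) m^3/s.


Q = 195.5 * 1e6 / (1000 * 9.81 * 238.7 * 0.9) = 92.7647 m^3/s


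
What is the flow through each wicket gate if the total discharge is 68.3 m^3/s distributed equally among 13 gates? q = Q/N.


q = 68.3 / 13 = 5.2538 m^3/s


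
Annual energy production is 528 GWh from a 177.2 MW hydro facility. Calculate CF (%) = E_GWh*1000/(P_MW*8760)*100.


CF = 528 * 1000 / (177.2 * 8760) * 100 = 34.0147 %


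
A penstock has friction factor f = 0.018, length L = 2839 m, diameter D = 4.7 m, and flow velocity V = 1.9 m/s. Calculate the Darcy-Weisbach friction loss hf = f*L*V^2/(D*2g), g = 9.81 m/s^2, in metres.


hf = 0.018 * 2839 * 1.9^2 / (4.7 * 2 * 9.81) = 2.0005 m


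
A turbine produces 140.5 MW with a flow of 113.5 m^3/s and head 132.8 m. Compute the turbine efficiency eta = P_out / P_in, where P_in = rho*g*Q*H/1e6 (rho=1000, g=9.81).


P_in = 1000 * 9.81 * 113.5 * 132.8 / 1e6 = 147.8642 MW
eta = 140.5 / 147.8642 = 0.9502


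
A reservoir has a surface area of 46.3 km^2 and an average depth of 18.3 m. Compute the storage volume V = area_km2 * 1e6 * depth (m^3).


V = 46.3 * 1e6 * 18.3 = 8.4729e+08 m^3


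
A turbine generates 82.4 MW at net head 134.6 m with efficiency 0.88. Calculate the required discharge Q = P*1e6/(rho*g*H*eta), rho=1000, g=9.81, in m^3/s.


Q = 82.4 * 1e6 / (1000 * 9.81 * 134.6 * 0.88) = 70.9138 m^3/s


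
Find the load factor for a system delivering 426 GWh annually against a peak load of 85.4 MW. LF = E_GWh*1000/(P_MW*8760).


LF = 426 * 1000 / (85.4 * 8760) = 0.5694


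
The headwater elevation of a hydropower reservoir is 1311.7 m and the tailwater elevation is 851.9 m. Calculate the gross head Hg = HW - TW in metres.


Hg = 1311.7 - 851.9 = 459.8000 m


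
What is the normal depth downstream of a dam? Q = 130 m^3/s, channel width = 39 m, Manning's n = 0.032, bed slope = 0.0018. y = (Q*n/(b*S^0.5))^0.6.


y = (130 * 0.032 / (39 * 0.0018^0.5))^0.6 = 1.7387 m


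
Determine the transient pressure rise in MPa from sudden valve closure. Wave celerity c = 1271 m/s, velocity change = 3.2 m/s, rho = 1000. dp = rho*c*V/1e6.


dp = 1000 * 1271 * 3.2 / 1e6 = 4.0672 MPa


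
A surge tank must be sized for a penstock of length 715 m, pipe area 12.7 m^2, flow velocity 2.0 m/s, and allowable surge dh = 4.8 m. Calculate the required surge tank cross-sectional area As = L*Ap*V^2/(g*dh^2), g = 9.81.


As = 715 * 12.7 * 2.0^2 / (9.81 * 4.8^2) = 160.7009 m^2


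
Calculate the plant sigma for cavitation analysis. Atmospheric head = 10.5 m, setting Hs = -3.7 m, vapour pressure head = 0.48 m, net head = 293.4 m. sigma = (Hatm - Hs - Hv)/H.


sigma = (10.5 - (-3.7) - 0.48) / 293.4 = 0.0468


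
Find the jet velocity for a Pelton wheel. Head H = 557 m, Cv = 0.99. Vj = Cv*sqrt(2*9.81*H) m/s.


Vj = 0.99 * sqrt(2*9.81*557) = 103.4933 m/s


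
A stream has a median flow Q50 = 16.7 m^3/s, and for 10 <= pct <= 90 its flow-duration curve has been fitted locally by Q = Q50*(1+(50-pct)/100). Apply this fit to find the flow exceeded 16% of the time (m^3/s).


Q = 16.7 * (1 + (50 - 16)/100) = 22.3780 m^3/s


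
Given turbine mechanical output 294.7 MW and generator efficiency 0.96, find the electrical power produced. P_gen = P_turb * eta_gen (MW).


P_gen = 294.7 * 0.96 = 282.9120 MW


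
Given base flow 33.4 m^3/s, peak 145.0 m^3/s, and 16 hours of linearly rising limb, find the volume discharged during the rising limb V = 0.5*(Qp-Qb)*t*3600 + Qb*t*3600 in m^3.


V = 0.5*(145.0 - 33.4)*16*3600 + 33.4*16*3600 = 5.1379e+06 m^3


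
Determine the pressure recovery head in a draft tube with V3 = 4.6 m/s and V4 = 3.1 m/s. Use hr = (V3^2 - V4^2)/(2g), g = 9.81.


hr = (4.6^2 - 3.1^2) / (2*9.81) = 0.5887 m


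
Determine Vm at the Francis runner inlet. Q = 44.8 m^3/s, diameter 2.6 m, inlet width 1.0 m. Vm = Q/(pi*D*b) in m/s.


Vm = 44.8 / (pi * 2.6 * 1.0) = 5.4847 m/s


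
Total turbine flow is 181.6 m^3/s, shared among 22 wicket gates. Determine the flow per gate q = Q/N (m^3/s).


q = 181.6 / 22 = 8.2545 m^3/s


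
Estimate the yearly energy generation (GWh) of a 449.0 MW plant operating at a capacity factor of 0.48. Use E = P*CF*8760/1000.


E = 449.0 * 0.48 * 8760 / 1000 = 1887.9552 GWh


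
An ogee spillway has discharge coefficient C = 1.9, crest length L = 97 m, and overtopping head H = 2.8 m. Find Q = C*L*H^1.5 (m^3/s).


Q = 1.9 * 97 * 2.8^1.5 = 863.5001 m^3/s


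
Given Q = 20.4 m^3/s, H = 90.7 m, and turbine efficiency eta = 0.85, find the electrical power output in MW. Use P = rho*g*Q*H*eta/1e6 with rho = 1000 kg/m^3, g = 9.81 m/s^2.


P = 1000 * 9.81 * 20.4 * 90.7 * 0.85 / 1e6 = 15.4286 MW


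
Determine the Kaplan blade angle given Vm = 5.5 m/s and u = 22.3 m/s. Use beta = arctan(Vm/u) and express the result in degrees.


beta = arctan(5.5 / 22.3) = 13.8547 degrees


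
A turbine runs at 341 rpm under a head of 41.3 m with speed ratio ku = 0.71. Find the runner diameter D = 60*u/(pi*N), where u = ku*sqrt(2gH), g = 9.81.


u = 0.71 * sqrt(2*9.81*41.3) = 20.2108 m/s
D = 60 * 20.2108 / (pi * 341) = 1.1320 m


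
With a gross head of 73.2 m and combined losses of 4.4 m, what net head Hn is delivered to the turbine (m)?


Hn = 73.2 - 4.4 = 68.8000 m


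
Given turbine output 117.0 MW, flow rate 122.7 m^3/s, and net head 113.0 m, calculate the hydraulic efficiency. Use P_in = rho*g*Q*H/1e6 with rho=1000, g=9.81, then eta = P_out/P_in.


P_in = 1000 * 9.81 * 122.7 * 113.0 / 1e6 = 136.0166 MW
eta = 117.0 / 136.0166 = 0.8602


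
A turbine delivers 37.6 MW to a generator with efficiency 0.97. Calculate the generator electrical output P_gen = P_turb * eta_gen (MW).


P_gen = 37.6 * 0.97 = 36.4720 MW


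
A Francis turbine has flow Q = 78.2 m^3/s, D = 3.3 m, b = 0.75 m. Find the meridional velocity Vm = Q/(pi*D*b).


Vm = 78.2 / (pi * 3.3 * 0.75) = 10.0573 m/s


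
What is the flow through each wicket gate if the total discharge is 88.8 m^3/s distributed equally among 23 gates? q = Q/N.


q = 88.8 / 23 = 3.8609 m^3/s


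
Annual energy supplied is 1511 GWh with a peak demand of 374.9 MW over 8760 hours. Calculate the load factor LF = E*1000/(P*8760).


LF = 1511 * 1000 / (374.9 * 8760) = 0.4601


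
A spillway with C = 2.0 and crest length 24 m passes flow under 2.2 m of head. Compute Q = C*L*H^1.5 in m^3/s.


Q = 2.0 * 24 * 2.2^1.5 = 156.6301 m^3/s


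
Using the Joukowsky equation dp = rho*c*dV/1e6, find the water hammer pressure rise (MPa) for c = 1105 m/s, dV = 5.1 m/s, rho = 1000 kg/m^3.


dp = 1000 * 1105 * 5.1 / 1e6 = 5.6355 MPa


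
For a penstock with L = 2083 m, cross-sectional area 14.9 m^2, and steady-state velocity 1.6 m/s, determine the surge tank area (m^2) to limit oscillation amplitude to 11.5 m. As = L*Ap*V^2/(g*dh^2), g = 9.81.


As = 2083 * 14.9 * 1.6^2 / (9.81 * 11.5^2) = 61.2422 m^2


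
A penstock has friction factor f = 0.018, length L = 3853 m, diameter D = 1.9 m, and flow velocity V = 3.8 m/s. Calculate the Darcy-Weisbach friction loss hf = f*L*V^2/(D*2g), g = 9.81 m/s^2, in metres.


hf = 0.018 * 3853 * 3.8^2 / (1.9 * 2 * 9.81) = 26.8650 m


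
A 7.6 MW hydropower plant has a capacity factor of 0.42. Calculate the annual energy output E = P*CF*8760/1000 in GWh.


E = 7.6 * 0.42 * 8760 / 1000 = 27.9619 GWh


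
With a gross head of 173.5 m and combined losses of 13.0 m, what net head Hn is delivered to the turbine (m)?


Hn = 173.5 - 13.0 = 160.5000 m


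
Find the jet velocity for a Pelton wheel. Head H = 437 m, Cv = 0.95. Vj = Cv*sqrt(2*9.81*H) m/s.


Vj = 0.95 * sqrt(2*9.81*437) = 87.9658 m/s


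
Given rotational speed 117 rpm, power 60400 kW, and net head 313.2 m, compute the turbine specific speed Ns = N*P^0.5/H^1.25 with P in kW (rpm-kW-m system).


Ns = 117 * 60400^0.5 / 313.2^1.25 = 21.8236


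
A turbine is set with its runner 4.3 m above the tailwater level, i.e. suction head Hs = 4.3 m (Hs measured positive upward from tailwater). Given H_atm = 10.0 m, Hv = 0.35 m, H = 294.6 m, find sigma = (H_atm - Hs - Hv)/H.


sigma = (10.0 - 4.3 - 0.35) / 294.6 = 0.0182


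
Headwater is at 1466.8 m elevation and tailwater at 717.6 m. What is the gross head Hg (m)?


Hg = 1466.8 - 717.6 = 749.2000 m


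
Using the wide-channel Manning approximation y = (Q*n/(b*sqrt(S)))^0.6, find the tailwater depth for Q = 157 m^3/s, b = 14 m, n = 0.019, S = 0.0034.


y = (157 * 0.019 / (14 * 0.0034^0.5))^0.6 = 2.1761 m


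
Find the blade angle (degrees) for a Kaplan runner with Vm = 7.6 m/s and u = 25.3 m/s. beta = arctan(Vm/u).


beta = arctan(7.6 / 25.3) = 16.7200 degrees


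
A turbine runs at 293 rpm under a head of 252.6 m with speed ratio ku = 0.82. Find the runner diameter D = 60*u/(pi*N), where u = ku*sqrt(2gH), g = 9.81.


u = 0.82 * sqrt(2*9.81*252.6) = 57.7271 m/s
D = 60 * 57.7271 / (pi * 293) = 3.7628 m


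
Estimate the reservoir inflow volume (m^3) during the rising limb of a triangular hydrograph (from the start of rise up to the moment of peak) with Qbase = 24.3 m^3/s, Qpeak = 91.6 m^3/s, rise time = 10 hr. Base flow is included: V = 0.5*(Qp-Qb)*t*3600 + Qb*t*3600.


V = 0.5*(91.6 - 24.3)*10*3600 + 24.3*10*3600 = 2.0862e+06 m^3


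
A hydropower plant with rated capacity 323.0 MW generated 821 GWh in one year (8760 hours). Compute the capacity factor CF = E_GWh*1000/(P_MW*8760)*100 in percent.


CF = 821 * 1000 / (323.0 * 8760) * 100 = 29.0159 %


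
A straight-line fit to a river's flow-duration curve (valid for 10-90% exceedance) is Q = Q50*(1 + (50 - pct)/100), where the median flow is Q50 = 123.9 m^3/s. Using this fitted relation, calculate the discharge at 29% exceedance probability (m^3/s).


Q = 123.9 * (1 + (50 - 29)/100) = 149.9190 m^3/s


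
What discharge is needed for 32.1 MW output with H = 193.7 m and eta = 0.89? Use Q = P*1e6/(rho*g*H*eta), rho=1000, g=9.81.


Q = 32.1 * 1e6 / (1000 * 9.81 * 193.7 * 0.89) = 18.9809 m^3/s


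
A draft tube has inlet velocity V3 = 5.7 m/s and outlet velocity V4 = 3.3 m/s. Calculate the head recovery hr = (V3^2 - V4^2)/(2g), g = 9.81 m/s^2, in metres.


hr = (5.7^2 - 3.3^2) / (2*9.81) = 1.1009 m


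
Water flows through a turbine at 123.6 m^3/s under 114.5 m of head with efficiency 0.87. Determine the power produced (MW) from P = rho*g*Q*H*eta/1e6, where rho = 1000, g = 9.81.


P = 1000 * 9.81 * 123.6 * 114.5 * 0.87 / 1e6 = 120.7848 MW


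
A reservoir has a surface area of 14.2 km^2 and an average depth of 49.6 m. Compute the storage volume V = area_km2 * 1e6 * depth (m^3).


V = 14.2 * 1e6 * 49.6 = 7.0432e+08 m^3


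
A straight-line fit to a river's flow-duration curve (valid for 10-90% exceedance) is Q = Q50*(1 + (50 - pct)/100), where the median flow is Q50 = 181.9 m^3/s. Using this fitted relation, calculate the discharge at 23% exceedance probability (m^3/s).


Q = 181.9 * (1 + (50 - 23)/100) = 231.0130 m^3/s


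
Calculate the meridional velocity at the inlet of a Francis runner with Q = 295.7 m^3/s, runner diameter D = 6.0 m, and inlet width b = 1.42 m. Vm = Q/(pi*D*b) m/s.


Vm = 295.7 / (pi * 6.0 * 1.42) = 11.0474 m/s


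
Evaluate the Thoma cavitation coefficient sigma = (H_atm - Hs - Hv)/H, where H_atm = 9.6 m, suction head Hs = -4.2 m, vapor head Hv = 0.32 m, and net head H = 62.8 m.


sigma = (9.6 - (-4.2) - 0.32) / 62.8 = 0.2146


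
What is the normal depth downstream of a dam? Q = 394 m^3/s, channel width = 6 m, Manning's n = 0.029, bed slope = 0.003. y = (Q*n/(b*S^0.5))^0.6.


y = (394 * 0.029 / (6 * 0.003^0.5))^0.6 = 8.4083 m


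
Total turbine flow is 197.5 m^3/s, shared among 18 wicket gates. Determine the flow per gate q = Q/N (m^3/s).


q = 197.5 / 18 = 10.9722 m^3/s


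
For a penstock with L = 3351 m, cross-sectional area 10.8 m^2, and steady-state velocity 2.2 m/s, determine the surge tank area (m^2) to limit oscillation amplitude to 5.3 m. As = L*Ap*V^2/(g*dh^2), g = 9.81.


As = 3351 * 10.8 * 2.2^2 / (9.81 * 5.3^2) = 635.6569 m^2


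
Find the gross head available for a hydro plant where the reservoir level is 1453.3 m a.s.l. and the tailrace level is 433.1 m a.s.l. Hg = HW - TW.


Hg = 1453.3 - 433.1 = 1020.2000 m


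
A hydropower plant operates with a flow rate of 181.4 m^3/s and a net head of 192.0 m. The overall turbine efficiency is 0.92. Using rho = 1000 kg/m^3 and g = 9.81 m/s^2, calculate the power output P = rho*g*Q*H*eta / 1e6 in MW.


P = 1000 * 9.81 * 181.4 * 192.0 * 0.92 / 1e6 = 314.3369 MW


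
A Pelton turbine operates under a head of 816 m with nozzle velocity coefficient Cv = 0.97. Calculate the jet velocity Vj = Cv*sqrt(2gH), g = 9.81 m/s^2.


Vj = 0.97 * sqrt(2*9.81*816) = 122.7344 m/s


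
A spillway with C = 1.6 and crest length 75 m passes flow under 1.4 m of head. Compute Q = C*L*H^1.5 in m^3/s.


Q = 1.6 * 75 * 1.4^1.5 = 198.7803 m^3/s


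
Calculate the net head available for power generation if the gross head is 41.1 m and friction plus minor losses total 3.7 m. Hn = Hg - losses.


Hn = 41.1 - 3.7 = 37.4000 m


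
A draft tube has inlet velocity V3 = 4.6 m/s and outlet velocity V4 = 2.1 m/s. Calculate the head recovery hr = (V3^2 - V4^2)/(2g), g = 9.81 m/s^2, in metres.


hr = (4.6^2 - 2.1^2) / (2*9.81) = 0.8537 m


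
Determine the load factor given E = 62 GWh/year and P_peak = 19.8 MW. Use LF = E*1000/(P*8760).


LF = 62 * 1000 / (19.8 * 8760) = 0.3575


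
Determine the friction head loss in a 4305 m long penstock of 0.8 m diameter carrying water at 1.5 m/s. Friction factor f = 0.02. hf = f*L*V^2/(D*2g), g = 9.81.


hf = 0.02 * 4305 * 1.5^2 / (0.8 * 2 * 9.81) = 12.3423 m


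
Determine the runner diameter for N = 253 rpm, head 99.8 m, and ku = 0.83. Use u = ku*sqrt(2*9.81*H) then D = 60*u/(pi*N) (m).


u = 0.83 * sqrt(2*9.81*99.8) = 36.7276 m/s
D = 60 * 36.7276 / (pi * 253) = 2.7725 m


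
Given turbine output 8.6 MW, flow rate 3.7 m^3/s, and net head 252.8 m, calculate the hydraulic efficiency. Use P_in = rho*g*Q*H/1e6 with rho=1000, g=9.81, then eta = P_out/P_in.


P_in = 1000 * 9.81 * 3.7 * 252.8 / 1e6 = 9.1759 MW
eta = 8.6 / 9.1759 = 0.9372


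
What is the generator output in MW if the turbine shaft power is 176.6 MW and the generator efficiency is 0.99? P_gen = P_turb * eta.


P_gen = 176.6 * 0.99 = 174.8340 MW


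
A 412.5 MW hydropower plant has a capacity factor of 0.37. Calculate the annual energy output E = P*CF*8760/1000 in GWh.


E = 412.5 * 0.37 * 8760 / 1000 = 1336.9950 GWh


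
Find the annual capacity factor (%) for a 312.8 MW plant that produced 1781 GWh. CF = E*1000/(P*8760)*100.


CF = 1781 * 1000 / (312.8 * 8760) * 100 = 64.9970 %


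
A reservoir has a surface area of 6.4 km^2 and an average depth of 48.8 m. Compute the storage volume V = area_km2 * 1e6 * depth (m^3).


V = 6.4 * 1e6 * 48.8 = 3.1232e+08 m^3


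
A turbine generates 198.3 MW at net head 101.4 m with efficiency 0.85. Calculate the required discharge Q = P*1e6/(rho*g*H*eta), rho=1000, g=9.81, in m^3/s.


Q = 198.3 * 1e6 / (1000 * 9.81 * 101.4 * 0.85) = 234.5291 m^3/s


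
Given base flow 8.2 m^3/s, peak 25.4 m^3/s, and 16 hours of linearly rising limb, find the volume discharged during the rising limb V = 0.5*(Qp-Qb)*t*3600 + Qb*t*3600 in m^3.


V = 0.5*(25.4 - 8.2)*16*3600 + 8.2*16*3600 = 967680.0000 m^3


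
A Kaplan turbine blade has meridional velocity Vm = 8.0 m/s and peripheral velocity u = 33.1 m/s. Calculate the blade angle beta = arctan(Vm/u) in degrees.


beta = arctan(8.0 / 33.1) = 13.5874 degrees


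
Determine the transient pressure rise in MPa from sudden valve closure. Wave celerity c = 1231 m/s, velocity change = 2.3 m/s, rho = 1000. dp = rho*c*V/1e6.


dp = 1000 * 1231 * 2.3 / 1e6 = 2.8313 MPa


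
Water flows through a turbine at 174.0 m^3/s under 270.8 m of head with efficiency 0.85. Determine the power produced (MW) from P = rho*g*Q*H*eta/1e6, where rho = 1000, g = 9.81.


P = 1000 * 9.81 * 174.0 * 270.8 * 0.85 / 1e6 = 392.9034 MW


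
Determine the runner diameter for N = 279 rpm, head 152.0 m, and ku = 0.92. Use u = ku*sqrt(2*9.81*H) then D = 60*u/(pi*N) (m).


u = 0.92 * sqrt(2*9.81*152.0) = 50.2411 m/s
D = 60 * 50.2411 / (pi * 279) = 3.4392 m


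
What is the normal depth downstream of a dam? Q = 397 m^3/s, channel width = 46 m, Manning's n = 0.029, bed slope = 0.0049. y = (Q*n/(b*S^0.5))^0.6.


y = (397 * 0.029 / (46 * 0.0049^0.5))^0.6 = 2.1478 m


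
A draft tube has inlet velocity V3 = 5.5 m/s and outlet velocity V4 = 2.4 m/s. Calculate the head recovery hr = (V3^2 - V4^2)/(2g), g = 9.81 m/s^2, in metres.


hr = (5.5^2 - 2.4^2) / (2*9.81) = 1.2482 m


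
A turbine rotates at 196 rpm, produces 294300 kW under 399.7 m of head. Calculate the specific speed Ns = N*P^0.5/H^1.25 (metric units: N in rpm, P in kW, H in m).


Ns = 196 * 294300^0.5 / 399.7^1.25 = 59.4954


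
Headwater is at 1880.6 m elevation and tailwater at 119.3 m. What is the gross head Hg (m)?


Hg = 1880.6 - 119.3 = 1761.3000 m


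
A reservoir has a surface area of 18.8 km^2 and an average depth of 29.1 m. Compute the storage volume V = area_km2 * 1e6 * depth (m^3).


V = 18.8 * 1e6 * 29.1 = 5.4708e+08 m^3


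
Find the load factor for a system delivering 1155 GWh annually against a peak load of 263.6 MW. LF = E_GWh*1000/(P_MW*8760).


LF = 1155 * 1000 / (263.6 * 8760) = 0.5002


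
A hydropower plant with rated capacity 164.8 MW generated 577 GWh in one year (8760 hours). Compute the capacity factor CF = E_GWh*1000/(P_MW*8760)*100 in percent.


CF = 577 * 1000 / (164.8 * 8760) * 100 = 39.9682 %


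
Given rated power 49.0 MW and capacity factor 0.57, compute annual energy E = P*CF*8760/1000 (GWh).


E = 49.0 * 0.57 * 8760 / 1000 = 244.6668 GWh


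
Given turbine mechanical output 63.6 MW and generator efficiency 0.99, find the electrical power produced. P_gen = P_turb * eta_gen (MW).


P_gen = 63.6 * 0.99 = 62.9640 MW


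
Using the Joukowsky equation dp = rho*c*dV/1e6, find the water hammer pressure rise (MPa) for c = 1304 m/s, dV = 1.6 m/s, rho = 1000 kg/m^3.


dp = 1000 * 1304 * 1.6 / 1e6 = 2.0864 MPa


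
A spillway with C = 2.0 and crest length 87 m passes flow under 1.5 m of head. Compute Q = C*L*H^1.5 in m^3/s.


Q = 2.0 * 87 * 1.5^1.5 = 319.6584 m^3/s


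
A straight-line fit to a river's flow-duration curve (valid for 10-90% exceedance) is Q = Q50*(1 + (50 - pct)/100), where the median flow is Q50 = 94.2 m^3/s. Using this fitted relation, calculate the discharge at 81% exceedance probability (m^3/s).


Q = 94.2 * (1 + (50 - 81)/100) = 64.9980 m^3/s


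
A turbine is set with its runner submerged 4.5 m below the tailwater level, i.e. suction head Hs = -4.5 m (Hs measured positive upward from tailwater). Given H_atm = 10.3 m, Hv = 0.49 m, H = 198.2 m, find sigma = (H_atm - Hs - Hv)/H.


sigma = (10.3 - (-4.5) - 0.49) / 198.2 = 0.0722


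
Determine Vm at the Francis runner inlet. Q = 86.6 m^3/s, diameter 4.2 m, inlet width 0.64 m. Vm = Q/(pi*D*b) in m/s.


Vm = 86.6 / (pi * 4.2 * 0.64) = 10.2551 m/s


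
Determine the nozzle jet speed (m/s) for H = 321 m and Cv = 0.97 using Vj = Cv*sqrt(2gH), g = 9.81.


Vj = 0.97 * sqrt(2*9.81*321) = 76.9793 m/s


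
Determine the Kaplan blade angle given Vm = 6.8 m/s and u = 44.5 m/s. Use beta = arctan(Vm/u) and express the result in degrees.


beta = arctan(6.8 / 44.5) = 8.6881 degrees


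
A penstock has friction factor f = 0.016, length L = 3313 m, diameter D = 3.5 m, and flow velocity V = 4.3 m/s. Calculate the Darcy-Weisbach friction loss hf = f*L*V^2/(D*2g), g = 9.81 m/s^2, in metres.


hf = 0.016 * 3313 * 4.3^2 / (3.5 * 2 * 9.81) = 14.2729 m


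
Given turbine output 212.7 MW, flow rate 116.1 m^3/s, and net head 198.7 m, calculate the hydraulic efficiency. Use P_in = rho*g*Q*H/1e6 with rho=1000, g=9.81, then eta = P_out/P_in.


P_in = 1000 * 9.81 * 116.1 * 198.7 / 1e6 = 226.3076 MW
eta = 212.7 / 226.3076 = 0.9399


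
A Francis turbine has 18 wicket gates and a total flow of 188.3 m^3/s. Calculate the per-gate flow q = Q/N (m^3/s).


q = 188.3 / 18 = 10.4611 m^3/s


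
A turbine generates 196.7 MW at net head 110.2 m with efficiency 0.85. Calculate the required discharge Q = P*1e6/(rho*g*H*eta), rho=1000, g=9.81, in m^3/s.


Q = 196.7 * 1e6 / (1000 * 9.81 * 110.2 * 0.85) = 214.0597 m^3/s


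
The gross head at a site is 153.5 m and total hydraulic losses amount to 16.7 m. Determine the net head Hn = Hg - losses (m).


Hn = 153.5 - 16.7 = 136.8000 m


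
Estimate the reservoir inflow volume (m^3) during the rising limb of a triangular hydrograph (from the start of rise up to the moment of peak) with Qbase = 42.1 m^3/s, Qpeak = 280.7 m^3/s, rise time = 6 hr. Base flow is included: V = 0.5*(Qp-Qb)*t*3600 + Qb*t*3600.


V = 0.5*(280.7 - 42.1)*6*3600 + 42.1*6*3600 = 3.4862e+06 m^3


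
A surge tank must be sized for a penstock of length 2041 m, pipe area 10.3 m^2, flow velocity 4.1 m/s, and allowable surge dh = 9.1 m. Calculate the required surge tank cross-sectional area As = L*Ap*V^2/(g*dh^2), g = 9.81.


As = 2041 * 10.3 * 4.1^2 / (9.81 * 9.1^2) = 435.0069 m^2


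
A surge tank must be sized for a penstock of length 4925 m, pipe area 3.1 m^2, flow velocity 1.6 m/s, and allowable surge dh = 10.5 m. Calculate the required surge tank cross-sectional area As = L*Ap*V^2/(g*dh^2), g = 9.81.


As = 4925 * 3.1 * 1.6^2 / (9.81 * 10.5^2) = 36.1377 m^2


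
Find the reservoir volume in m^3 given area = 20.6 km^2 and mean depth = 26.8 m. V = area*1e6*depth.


V = 20.6 * 1e6 * 26.8 = 5.5208e+08 m^3


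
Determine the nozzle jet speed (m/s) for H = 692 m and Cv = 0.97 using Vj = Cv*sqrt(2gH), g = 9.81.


Vj = 0.97 * sqrt(2*9.81*692) = 113.0249 m/s


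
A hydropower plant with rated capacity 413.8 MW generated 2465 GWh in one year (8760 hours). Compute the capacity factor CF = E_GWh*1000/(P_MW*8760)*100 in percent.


CF = 2465 * 1000 / (413.8 * 8760) * 100 = 68.0021 %


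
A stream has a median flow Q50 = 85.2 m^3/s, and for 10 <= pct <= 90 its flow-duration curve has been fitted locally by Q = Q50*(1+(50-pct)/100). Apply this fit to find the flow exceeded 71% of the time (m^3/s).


Q = 85.2 * (1 + (50 - 71)/100) = 67.3080 m^3/s


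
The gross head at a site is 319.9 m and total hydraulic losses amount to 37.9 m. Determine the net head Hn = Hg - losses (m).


Hn = 319.9 - 37.9 = 282.0000 m


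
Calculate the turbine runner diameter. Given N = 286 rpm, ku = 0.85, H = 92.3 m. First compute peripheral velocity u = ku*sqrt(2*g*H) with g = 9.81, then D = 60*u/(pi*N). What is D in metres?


u = 0.85 * sqrt(2*9.81*92.3) = 36.1717 m/s
D = 60 * 36.1717 / (pi * 286) = 2.4155 m


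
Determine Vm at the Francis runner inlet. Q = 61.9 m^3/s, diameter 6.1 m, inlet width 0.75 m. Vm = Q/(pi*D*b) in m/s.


Vm = 61.9 / (pi * 6.1 * 0.75) = 4.3068 m/s


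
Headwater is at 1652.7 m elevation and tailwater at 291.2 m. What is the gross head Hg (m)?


Hg = 1652.7 - 291.2 = 1361.5000 m


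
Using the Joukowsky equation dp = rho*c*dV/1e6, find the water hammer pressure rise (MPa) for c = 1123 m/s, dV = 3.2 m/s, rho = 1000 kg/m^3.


dp = 1000 * 1123 * 3.2 / 1e6 = 3.5936 MPa


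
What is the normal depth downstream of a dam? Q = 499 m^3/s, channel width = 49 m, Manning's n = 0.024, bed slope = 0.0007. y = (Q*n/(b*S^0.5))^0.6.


y = (499 * 0.024 / (49 * 0.0007^0.5))^0.6 = 3.7961 m


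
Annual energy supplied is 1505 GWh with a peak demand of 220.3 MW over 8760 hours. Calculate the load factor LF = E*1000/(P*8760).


LF = 1505 * 1000 / (220.3 * 8760) = 0.7799


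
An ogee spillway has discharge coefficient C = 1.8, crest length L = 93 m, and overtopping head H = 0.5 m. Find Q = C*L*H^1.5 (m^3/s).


Q = 1.8 * 93 * 0.5^1.5 = 59.1848 m^3/s


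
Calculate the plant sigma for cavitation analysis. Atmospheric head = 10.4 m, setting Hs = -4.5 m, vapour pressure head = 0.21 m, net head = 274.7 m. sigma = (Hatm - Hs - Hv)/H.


sigma = (10.4 - (-4.5) - 0.21) / 274.7 = 0.0535


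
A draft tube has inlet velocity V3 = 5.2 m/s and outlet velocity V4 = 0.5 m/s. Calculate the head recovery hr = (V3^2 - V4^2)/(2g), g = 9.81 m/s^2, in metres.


hr = (5.2^2 - 0.5^2) / (2*9.81) = 1.3654 m


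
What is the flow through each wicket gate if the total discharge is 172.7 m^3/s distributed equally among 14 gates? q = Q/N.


q = 172.7 / 14 = 12.3357 m^3/s


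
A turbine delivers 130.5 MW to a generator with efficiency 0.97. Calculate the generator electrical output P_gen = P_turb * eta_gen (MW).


P_gen = 130.5 * 0.97 = 126.5850 MW


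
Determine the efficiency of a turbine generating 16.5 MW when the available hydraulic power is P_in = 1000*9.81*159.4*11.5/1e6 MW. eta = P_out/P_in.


P_in = 1000 * 9.81 * 159.4 * 11.5 / 1e6 = 17.9827 MW
eta = 16.5 / 17.9827 = 0.9175


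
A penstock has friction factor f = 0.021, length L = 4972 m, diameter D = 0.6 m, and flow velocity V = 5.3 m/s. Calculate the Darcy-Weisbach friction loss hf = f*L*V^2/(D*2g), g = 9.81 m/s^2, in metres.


hf = 0.021 * 4972 * 5.3^2 / (0.6 * 2 * 9.81) = 249.1448 m


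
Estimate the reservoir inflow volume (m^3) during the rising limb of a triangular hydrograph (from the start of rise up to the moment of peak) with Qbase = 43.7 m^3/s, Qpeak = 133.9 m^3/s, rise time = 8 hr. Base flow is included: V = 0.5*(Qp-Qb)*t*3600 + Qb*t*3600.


V = 0.5*(133.9 - 43.7)*8*3600 + 43.7*8*3600 = 2.5574e+06 m^3


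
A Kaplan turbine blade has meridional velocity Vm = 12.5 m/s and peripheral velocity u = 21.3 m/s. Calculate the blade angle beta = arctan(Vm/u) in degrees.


beta = arctan(12.5 / 21.3) = 30.4067 degrees


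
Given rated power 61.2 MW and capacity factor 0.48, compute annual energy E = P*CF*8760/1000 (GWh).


E = 61.2 * 0.48 * 8760 / 1000 = 257.3338 GWh


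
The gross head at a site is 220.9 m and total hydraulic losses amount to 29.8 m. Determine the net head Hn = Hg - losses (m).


Hn = 220.9 - 29.8 = 191.1000 m


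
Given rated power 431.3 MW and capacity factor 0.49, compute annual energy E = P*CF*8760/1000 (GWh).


E = 431.3 * 0.49 * 8760 / 1000 = 1851.3121 GWh


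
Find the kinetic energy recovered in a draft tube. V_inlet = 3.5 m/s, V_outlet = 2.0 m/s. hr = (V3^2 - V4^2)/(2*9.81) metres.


hr = (3.5^2 - 2.0^2) / (2*9.81) = 0.4205 m


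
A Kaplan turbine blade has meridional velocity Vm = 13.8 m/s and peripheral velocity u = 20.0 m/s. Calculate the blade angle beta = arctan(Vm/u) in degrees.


beta = arctan(13.8 / 20.0) = 34.6057 degrees


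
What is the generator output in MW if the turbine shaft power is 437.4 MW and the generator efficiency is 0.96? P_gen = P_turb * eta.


P_gen = 437.4 * 0.96 = 419.9040 MW


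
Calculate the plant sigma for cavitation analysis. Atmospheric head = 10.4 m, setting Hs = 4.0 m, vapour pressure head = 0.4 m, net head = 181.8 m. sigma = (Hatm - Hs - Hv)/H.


sigma = (10.4 - 4.0 - 0.4) / 181.8 = 0.0330


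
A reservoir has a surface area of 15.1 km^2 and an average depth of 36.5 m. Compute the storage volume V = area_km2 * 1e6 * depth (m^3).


V = 15.1 * 1e6 * 36.5 = 5.5115e+08 m^3


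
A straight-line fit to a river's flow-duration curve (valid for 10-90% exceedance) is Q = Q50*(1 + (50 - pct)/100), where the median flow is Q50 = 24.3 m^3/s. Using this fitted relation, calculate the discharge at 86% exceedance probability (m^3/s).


Q = 24.3 * (1 + (50 - 86)/100) = 15.5520 m^3/s


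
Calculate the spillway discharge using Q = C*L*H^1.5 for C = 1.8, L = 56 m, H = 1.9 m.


Q = 1.8 * 56 * 1.9^1.5 = 263.9921 m^3/s


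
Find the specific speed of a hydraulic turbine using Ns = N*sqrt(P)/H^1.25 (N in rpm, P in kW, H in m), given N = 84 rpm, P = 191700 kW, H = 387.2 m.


Ns = 84 * 191700^0.5 / 387.2^1.25 = 21.4127


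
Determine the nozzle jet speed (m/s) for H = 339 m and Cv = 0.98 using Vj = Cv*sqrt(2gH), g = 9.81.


Vj = 0.98 * sqrt(2*9.81*339) = 79.9237 m/s


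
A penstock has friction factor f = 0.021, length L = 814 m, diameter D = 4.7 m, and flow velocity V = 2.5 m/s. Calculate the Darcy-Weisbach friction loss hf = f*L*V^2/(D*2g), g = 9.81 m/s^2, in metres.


hf = 0.021 * 814 * 2.5^2 / (4.7 * 2 * 9.81) = 1.1586 m
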